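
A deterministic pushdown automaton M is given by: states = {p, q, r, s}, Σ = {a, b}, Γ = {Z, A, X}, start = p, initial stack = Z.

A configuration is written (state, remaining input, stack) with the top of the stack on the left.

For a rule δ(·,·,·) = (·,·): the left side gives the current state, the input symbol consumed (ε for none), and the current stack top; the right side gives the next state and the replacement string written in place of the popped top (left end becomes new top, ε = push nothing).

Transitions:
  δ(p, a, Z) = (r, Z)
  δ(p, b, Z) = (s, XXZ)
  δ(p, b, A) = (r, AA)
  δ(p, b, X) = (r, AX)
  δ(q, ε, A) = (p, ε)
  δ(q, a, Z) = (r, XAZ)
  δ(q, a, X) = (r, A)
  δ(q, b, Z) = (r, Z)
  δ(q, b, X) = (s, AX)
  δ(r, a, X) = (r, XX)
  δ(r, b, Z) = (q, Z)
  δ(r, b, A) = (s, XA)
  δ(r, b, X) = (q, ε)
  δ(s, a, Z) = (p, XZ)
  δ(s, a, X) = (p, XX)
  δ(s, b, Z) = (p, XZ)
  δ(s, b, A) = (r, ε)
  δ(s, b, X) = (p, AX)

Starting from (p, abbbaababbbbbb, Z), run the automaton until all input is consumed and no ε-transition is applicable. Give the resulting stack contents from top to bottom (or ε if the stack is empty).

AAXAAXAAZ

(p, abbbaababbbbbb, Z)
  read a, top Z: go to r, push Z → (r, bbbaababbbbbb, Z)
  read b, top Z: go to q, push Z → (q, bbaababbbbbb, Z)
  read b, top Z: go to r, push Z → (r, baababbbbbb, Z)
  read b, top Z: go to q, push Z → (q, aababbbbbb, Z)
  read a, top Z: go to r, push XAZ → (r, ababbbbbb, XAZ)
  read a, top X: go to r, push XX → (r, babbbbbb, XXAZ)
  read b, top X: go to q, push ε → (q, abbbbbb, XAZ)
  read a, top X: go to r, push A → (r, bbbbbb, AAZ)
  read b, top A: go to s, push XA → (s, bbbbb, XAAZ)
  read b, top X: go to p, push AX → (p, bbbb, AXAAZ)
  read b, top A: go to r, push AA → (r, bbb, AAXAAZ)
  read b, top A: go to s, push XA → (s, bb, XAAXAAZ)
  read b, top X: go to p, push AX → (p, b, AXAAXAAZ)
  read b, top A: go to r, push AA → (r, ε, AAXAAXAAZ)
All input consumed in state r with stack AAXAAXAAZ.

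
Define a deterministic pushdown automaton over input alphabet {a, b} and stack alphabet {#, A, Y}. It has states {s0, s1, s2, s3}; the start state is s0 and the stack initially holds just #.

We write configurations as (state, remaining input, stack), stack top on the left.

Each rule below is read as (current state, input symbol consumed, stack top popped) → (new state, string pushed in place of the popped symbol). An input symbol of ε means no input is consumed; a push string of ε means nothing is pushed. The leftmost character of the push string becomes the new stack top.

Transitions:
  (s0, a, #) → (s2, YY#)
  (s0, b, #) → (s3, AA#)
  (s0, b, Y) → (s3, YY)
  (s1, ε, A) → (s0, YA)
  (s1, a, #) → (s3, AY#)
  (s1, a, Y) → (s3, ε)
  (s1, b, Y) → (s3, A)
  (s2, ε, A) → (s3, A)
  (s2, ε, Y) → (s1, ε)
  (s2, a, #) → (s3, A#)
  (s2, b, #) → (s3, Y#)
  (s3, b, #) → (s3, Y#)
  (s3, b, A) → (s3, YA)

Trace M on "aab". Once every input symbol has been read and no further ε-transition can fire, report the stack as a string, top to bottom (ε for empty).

(s0, aab, #)
  read a, top #: go to s2, push YY# → (s2, ab, YY#)
  ε-move, top Y: go to s1, push ε → (s1, ab, Y#)
  read a, top Y: go to s3, push ε → (s3, b, #)
  read b, top #: go to s3, push Y# → (s3, ε, Y#)
All input consumed in state s3 with stack Y#.

Y#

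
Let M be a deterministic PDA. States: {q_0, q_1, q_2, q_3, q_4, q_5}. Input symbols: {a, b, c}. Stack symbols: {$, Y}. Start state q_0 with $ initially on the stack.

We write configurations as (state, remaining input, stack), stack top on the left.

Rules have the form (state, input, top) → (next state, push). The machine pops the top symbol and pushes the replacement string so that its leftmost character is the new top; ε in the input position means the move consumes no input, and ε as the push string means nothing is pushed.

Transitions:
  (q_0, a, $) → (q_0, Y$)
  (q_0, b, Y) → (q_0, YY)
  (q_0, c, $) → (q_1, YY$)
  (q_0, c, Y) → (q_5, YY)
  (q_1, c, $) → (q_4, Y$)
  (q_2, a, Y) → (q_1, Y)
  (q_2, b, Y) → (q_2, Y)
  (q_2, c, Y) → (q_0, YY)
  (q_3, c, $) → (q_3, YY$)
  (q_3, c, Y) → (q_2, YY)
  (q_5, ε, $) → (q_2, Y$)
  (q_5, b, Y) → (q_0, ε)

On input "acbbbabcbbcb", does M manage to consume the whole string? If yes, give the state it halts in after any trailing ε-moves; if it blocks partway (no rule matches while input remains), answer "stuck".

stuck

(q_0, acbbbabcbbcb, $)
  read a, top $: go to q_0, push Y$ → (q_0, cbbbabcbbcb, Y$)
  read c, top Y: go to q_5, push YY → (q_5, bbbabcbbcb, YY$)
  read b, top Y: go to q_0, push ε → (q_0, bbabcbbcb, Y$)
  read b, top Y: go to q_0, push YY → (q_0, babcbbcb, YY$)
  read b, top Y: go to q_0, push YY → (q_0, abcbbcb, YYY$)
No transition for (q_0, a, top Y); M blocks with input abcbbcb remaining.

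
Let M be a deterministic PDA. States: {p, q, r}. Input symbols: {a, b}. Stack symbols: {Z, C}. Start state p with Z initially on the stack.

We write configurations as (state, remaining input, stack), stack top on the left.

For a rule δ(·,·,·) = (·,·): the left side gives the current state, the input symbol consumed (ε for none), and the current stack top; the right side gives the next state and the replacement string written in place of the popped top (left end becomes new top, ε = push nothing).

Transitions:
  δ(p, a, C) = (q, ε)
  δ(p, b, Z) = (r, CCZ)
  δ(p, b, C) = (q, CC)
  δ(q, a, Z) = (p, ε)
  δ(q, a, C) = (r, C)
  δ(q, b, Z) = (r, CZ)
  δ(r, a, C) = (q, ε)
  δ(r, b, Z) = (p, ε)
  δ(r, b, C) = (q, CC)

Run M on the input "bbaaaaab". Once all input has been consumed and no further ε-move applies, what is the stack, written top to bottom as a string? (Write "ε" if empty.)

(p, bbaaaaab, Z)
  read b, top Z: go to r, push CCZ → (r, baaaaab, CCZ)
  read b, top C: go to q, push CC → (q, aaaaab, CCCZ)
  read a, top C: go to r, push C → (r, aaaab, CCCZ)
  read a, top C: go to q, push ε → (q, aaab, CCZ)
  read a, top C: go to r, push C → (r, aab, CCZ)
  read a, top C: go to q, push ε → (q, ab, CZ)
  read a, top C: go to r, push C → (r, b, CZ)
  read b, top C: go to q, push CC → (q, ε, CCZ)
All input consumed in state q with stack CCZ.

CCZ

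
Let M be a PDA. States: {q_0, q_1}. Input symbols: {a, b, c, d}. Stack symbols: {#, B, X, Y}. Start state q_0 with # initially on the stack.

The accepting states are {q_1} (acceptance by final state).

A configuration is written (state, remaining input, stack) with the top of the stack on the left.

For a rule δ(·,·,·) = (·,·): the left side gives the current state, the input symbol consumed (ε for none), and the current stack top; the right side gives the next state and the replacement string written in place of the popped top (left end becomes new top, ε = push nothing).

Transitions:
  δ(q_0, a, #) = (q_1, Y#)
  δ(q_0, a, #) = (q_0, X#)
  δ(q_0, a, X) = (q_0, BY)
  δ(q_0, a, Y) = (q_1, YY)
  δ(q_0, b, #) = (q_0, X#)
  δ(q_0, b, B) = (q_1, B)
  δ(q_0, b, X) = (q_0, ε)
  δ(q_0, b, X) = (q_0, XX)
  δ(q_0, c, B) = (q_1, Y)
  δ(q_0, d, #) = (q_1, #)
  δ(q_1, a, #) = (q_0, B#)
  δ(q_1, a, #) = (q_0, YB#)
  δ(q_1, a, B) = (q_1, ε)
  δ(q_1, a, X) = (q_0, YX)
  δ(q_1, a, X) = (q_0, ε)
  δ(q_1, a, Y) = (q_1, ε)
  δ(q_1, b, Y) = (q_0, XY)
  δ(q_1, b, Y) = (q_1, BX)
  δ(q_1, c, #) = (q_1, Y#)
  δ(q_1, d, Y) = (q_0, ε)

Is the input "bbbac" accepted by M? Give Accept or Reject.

One accepting computation: (q_0, bbbac, #) ⊢ (q_0, bbac, X#) ⊢ (q_0, bac, #) ⊢ (q_0, ac, X#) ⊢ (q_0, c, BY#) ⊢ (q_1, ε, YY#)
All input consumed and state q_1 ∈ F.

Accept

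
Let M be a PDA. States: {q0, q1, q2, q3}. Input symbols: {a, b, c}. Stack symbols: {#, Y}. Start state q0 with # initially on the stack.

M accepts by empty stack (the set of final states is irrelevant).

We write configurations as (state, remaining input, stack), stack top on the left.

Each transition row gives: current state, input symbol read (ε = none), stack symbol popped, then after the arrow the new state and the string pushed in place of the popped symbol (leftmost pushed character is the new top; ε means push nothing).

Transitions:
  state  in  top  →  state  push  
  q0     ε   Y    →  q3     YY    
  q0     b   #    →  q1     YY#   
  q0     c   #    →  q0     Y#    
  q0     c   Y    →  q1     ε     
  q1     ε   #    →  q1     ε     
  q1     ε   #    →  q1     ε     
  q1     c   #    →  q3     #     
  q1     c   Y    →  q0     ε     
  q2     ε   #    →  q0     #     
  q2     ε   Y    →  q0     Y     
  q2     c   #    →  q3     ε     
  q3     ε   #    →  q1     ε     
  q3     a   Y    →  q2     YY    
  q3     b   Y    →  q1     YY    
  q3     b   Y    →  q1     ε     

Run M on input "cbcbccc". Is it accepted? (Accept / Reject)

One accepting computation: (q0, cbcbccc, #) ⊢ (q0, bcbccc, Y#) ⊢ (q3, bcbccc, YY#) ⊢ (q1, cbccc, Y#) ⊢ (q0, bccc, #) ⊢ (q1, ccc, YY#) ⊢ (q0, cc, Y#) ⊢ (q1, c, #) ⊢ (q3, ε, #) ⊢ (q1, ε, ε)
All input consumed and the stack is empty.

Accept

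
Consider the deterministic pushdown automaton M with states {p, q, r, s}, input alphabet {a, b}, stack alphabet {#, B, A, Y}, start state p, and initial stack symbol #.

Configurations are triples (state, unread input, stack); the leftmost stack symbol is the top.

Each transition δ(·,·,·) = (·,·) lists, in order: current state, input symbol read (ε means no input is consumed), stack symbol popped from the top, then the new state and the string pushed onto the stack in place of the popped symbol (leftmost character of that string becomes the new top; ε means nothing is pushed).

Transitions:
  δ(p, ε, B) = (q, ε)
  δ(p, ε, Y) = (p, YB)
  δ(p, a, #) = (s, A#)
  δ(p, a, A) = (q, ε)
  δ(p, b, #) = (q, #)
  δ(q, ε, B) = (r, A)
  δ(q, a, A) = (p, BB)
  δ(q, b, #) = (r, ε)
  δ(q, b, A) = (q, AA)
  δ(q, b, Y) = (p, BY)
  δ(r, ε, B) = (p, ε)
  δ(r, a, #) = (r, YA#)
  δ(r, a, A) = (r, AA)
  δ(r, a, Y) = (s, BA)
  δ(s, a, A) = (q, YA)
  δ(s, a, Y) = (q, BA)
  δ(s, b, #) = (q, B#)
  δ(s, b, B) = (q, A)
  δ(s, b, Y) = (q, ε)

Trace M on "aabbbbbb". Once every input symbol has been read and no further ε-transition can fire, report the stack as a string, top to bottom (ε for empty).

YA#

(p, aabbbbbb, #)
  read a, top #: go to s, push A# → (s, abbbbbb, A#)
  read a, top A: go to q, push YA → (q, bbbbbb, YA#)
  read b, top Y: go to p, push BY → (p, bbbbb, BYA#)
  ε-move, top B: go to q, push ε → (q, bbbbb, YA#)
  read b, top Y: go to p, push BY → (p, bbbb, BYA#)
  ε-move, top B: go to q, push ε → (q, bbbb, YA#)
  read b, top Y: go to p, push BY → (p, bbb, BYA#)
  ε-move, top B: go to q, push ε → (q, bbb, YA#)
  read b, top Y: go to p, push BY → (p, bb, BYA#)
  ε-move, top B: go to q, push ε → (q, bb, YA#)
  read b, top Y: go to p, push BY → (p, b, BYA#)
  ε-move, top B: go to q, push ε → (q, b, YA#)
  read b, top Y: go to p, push BY → (p, ε, BYA#)
  ε-move, top B: go to q, push ε → (q, ε, YA#)
All input consumed in state q with stack YA#.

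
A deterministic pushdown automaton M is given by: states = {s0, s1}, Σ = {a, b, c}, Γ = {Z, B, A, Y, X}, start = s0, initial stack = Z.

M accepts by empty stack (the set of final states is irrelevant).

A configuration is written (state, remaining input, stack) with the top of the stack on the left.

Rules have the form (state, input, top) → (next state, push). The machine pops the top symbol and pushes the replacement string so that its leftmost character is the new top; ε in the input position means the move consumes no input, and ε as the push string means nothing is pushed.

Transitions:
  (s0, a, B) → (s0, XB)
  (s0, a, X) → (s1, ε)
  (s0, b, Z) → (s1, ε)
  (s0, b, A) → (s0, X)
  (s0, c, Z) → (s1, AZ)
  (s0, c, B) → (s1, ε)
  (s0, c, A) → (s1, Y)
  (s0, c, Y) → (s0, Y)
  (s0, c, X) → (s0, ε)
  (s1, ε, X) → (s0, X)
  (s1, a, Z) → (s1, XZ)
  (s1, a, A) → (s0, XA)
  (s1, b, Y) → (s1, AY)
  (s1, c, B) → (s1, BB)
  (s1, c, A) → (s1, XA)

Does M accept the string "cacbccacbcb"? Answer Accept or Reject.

(s0, cacbccacbcb, Z) ⊢ (s1, acbccacbcb, AZ) ⊢ (s0, cbccacbcb, XAZ) ⊢ (s0, bccacbcb, AZ) ⊢ (s0, ccacbcb, XZ) ⊢ (s0, cacbcb, Z) ⊢ (s1, acbcb, AZ) ⊢ (s0, cbcb, XAZ) ⊢ (s0, bcb, AZ) ⊢ (s0, cb, XZ) ⊢ (s0, b, Z) ⊢ (s1, ε, ε)
All input consumed and the stack is empty.

Accept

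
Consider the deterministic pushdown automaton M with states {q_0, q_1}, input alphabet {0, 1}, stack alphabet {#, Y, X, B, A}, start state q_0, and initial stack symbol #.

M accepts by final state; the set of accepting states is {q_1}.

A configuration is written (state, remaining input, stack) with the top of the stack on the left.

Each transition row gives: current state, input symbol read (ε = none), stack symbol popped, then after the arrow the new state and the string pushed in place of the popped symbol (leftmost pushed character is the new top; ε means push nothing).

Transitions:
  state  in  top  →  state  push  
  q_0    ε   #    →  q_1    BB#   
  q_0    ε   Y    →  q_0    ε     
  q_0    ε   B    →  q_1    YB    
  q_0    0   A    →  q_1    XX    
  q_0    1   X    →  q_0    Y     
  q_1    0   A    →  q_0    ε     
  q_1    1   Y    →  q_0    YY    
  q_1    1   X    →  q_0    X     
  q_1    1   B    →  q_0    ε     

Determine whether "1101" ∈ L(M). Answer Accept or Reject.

(q_0, 1101, #) ⊢ (q_1, 1101, BB#) ⊢ (q_0, 101, B#) ⊢ (q_1, 101, YB#) ⊢ (q_0, 01, YYB#) ⊢ (q_0, 01, YB#) ⊢ (q_0, 01, B#) ⊢ (q_1, 01, YB#)
No transition applies at (q_1, 01, YB#); input not fully consumed.

Reject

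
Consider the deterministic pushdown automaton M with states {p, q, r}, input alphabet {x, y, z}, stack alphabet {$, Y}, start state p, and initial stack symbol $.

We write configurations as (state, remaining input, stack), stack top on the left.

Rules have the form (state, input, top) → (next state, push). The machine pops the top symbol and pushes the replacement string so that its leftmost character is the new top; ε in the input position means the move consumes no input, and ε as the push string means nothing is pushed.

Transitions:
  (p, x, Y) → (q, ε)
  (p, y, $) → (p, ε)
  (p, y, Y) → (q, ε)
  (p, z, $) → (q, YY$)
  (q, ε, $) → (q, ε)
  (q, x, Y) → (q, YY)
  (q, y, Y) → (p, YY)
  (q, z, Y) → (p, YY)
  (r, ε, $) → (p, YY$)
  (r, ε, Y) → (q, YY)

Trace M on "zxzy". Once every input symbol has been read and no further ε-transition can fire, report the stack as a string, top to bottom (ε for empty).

(p, zxzy, $)
  read z, top $: go to q, push YY$ → (q, xzy, YY$)
  read x, top Y: go to q, push YY → (q, zy, YYY$)
  read z, top Y: go to p, push YY → (p, y, YYYY$)
  read y, top Y: go to q, push ε → (q, ε, YYY$)
All input consumed in state q with stack YYY$.

YYY$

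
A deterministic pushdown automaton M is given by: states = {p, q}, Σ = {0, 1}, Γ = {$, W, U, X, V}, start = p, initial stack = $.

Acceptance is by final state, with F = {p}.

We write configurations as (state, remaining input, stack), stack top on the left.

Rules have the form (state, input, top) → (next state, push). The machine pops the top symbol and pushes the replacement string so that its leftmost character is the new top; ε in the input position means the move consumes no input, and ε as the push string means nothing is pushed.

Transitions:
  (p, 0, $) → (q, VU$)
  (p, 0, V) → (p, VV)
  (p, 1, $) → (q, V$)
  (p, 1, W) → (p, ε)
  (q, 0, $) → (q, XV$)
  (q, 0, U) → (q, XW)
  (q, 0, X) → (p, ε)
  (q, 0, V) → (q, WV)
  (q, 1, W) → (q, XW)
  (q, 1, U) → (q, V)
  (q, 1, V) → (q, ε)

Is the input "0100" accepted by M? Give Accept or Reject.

Accept

(p, 0100, $)
  read 0, top $: go to q, push VU$ → (q, 100, VU$)
  read 1, top V: go to q, push ε → (q, 00, U$)
  read 0, top U: go to q, push XW → (q, 0, XW$)
  read 0, top X: go to p, push ε → (p, ε, W$)
All input consumed; state p ∈ F.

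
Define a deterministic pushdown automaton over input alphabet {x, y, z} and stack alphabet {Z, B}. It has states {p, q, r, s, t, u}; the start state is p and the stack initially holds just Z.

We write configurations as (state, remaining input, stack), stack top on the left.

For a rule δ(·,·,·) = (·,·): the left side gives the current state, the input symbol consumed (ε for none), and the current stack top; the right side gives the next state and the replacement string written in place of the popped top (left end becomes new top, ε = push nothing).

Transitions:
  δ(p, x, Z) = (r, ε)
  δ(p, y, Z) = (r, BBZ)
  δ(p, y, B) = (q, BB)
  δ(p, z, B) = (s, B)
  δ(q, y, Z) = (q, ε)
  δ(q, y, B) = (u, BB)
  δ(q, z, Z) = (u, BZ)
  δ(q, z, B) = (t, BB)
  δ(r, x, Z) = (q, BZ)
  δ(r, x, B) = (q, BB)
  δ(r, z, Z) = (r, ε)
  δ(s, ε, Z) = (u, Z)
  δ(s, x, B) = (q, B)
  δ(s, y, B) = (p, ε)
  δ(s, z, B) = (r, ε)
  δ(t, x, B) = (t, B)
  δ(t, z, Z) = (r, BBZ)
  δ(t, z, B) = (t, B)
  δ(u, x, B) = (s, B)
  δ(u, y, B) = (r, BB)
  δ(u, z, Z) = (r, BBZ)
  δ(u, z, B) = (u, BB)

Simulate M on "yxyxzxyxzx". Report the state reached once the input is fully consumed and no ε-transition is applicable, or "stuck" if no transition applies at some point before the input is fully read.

q

(p, yxyxzxyxzx, Z)
  read y, top Z: go to r, push BBZ → (r, xyxzxyxzx, BBZ)
  read x, top B: go to q, push BB → (q, yxzxyxzx, BBBZ)
  read y, top B: go to u, push BB → (u, xzxyxzx, BBBBZ)
  read x, top B: go to s, push B → (s, zxyxzx, BBBBZ)
  read z, top B: go to r, push ε → (r, xyxzx, BBBZ)
  read x, top B: go to q, push BB → (q, yxzx, BBBBZ)
  read y, top B: go to u, push BB → (u, xzx, BBBBBZ)
  read x, top B: go to s, push B → (s, zx, BBBBBZ)
  read z, top B: go to r, push ε → (r, x, BBBBZ)
  read x, top B: go to q, push BB → (q, ε, BBBBBZ)
All input consumed; M is in state q.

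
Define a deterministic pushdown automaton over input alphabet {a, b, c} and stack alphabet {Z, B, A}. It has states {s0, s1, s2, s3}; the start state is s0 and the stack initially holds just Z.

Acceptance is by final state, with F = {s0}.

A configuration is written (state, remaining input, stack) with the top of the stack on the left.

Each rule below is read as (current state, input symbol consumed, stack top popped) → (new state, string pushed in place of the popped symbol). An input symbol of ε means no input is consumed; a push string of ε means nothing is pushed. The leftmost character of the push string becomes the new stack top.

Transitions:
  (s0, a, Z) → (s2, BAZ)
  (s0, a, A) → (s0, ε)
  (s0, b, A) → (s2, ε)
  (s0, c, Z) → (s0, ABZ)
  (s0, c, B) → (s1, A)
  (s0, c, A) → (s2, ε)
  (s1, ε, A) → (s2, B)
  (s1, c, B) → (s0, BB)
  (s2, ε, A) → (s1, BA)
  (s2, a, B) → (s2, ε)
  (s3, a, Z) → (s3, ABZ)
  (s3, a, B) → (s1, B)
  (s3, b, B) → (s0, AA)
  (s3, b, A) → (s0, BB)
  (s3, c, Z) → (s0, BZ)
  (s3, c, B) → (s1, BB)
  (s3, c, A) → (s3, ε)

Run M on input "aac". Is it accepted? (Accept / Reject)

(s0, aac, Z) ⊢ (s2, ac, BAZ) ⊢ (s2, c, AZ) ⊢ (s1, c, BAZ) ⊢ (s0, ε, BBAZ)
All input consumed; state s0 ∈ F.

Accept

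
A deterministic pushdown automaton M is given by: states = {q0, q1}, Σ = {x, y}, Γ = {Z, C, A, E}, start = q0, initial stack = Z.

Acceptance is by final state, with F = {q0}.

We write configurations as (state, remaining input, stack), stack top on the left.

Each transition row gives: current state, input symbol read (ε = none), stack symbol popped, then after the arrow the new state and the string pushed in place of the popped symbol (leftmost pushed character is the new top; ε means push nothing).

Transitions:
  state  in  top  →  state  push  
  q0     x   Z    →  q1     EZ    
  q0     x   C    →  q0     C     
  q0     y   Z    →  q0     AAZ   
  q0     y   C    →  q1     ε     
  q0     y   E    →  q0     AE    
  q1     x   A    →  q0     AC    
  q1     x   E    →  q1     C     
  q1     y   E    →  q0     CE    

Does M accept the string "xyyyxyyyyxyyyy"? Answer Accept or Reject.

(q0, xyyyxyyyyxyyyy, Z) ⊢ (q1, yyyxyyyyxyyyy, EZ) ⊢ (q0, yyxyyyyxyyyy, CEZ) ⊢ (q1, yxyyyyxyyyy, EZ) ⊢ (q0, xyyyyxyyyy, CEZ) ⊢ (q0, yyyyxyyyy, CEZ) ⊢ (q1, yyyxyyyy, EZ) ⊢ (q0, yyxyyyy, CEZ) ⊢ (q1, yxyyyy, EZ) ⊢ (q0, xyyyy, CEZ) ⊢ (q0, yyyy, CEZ) ⊢ (q1, yyy, EZ) ⊢ (q0, yy, CEZ) ⊢ (q1, y, EZ) ⊢ (q0, ε, CEZ)
All input consumed; state q0 ∈ F.

Accept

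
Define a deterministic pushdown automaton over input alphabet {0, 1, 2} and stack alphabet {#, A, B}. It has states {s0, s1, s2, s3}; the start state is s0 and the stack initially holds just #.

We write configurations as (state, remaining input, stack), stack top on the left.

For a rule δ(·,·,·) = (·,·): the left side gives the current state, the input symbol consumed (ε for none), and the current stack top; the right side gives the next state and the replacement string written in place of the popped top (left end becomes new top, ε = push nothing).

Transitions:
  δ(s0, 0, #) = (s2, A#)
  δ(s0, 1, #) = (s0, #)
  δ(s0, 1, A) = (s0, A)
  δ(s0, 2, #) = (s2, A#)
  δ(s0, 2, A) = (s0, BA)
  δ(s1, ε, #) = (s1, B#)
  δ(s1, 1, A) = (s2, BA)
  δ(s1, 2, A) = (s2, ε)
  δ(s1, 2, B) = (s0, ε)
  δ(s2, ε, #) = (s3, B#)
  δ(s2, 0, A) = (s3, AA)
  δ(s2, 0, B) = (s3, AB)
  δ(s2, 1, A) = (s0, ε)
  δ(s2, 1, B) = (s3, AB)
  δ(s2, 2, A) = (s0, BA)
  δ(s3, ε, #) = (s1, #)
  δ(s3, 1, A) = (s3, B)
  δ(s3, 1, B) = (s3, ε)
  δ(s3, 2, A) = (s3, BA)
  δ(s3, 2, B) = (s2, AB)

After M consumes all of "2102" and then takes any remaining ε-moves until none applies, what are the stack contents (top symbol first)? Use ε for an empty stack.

BA#

(s0, 2102, #) ⊢ (s2, 102, A#) ⊢ (s0, 02, #) ⊢ (s2, 2, A#) ⊢ (s0, ε, BA#)
All input consumed in state s0 with stack BA#.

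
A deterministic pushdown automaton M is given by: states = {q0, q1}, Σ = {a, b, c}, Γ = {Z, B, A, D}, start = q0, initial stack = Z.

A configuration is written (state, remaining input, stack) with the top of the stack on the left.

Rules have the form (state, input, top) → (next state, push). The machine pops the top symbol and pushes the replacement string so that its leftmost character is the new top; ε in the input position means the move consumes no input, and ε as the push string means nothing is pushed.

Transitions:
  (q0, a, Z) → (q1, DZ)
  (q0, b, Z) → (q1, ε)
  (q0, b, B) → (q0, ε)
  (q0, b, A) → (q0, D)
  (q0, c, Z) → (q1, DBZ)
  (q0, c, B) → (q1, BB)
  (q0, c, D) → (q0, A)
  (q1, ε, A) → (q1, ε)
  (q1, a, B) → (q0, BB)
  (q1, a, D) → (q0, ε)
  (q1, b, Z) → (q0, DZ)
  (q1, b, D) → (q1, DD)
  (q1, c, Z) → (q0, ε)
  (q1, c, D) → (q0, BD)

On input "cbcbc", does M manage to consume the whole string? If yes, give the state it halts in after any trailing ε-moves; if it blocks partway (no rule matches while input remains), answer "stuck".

(q0, cbcbc, Z) ⊢ (q1, bcbc, DBZ) ⊢ (q1, cbc, DDBZ) ⊢ (q0, bc, BDDBZ) ⊢ (q0, c, DDBZ) ⊢ (q0, ε, ADBZ)
All input consumed; M is in state q0.

q0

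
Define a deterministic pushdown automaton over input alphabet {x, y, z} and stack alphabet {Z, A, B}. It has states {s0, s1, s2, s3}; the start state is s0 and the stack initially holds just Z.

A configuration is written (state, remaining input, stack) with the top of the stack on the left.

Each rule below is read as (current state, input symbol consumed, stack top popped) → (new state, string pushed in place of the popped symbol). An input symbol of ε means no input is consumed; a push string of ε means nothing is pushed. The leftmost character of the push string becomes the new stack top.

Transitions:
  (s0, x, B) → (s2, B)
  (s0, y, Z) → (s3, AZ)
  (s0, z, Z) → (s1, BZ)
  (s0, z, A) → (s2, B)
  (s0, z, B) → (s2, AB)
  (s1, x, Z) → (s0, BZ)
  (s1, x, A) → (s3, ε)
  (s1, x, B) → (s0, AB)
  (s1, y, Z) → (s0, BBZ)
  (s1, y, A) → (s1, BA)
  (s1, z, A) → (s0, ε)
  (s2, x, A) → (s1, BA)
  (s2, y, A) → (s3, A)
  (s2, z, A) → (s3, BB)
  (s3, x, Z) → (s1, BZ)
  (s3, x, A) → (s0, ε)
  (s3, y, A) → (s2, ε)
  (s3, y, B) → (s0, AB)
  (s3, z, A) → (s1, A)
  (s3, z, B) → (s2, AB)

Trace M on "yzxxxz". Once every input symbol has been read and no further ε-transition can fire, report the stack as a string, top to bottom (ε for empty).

(s0, yzxxxz, Z)
  read y, top Z: go to s3, push AZ → (s3, zxxxz, AZ)
  read z, top A: go to s1, push A → (s1, xxxz, AZ)
  read x, top A: go to s3, push ε → (s3, xxz, Z)
  read x, top Z: go to s1, push BZ → (s1, xz, BZ)
  read x, top B: go to s0, push AB → (s0, z, ABZ)
  read z, top A: go to s2, push B → (s2, ε, BBZ)
All input consumed in state s2 with stack BBZ.

BBZ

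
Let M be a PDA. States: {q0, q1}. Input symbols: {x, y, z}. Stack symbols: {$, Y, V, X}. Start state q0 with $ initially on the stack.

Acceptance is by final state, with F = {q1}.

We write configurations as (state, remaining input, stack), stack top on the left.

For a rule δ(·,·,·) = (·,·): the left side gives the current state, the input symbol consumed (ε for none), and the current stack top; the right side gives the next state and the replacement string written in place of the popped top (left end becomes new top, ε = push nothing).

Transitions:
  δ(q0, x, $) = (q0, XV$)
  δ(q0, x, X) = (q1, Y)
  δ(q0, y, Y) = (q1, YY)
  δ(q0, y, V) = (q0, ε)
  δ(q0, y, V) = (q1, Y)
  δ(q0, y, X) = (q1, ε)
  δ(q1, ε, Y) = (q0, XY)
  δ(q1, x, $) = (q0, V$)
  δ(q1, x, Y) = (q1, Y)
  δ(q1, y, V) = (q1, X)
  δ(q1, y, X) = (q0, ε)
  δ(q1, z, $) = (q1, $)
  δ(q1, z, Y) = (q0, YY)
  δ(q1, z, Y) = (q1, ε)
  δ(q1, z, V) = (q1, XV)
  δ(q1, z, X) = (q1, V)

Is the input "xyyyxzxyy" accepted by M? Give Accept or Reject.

No computation consumes all input and reaches a final state.

Reject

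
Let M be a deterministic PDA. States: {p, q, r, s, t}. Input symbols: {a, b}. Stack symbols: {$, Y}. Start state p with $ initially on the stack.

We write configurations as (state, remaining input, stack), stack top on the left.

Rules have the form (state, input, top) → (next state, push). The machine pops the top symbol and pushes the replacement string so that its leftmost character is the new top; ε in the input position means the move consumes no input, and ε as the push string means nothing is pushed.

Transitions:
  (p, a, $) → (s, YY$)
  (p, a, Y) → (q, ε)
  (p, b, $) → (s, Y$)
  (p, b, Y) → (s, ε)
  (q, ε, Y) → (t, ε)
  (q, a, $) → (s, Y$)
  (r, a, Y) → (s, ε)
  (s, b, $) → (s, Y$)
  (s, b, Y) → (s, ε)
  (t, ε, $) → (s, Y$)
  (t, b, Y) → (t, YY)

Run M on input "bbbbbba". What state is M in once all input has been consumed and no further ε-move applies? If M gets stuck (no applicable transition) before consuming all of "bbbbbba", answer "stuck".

(p, bbbbbba, $)
  read b, top $: go to s, push Y$ → (s, bbbbba, Y$)
  read b, top Y: go to s, push ε → (s, bbbba, $)
  read b, top $: go to s, push Y$ → (s, bbba, Y$)
  read b, top Y: go to s, push ε → (s, bba, $)
  read b, top $: go to s, push Y$ → (s, ba, Y$)
  read b, top Y: go to s, push ε → (s, a, $)
No transition for (s, a, top $); M blocks with input a remaining.

stuck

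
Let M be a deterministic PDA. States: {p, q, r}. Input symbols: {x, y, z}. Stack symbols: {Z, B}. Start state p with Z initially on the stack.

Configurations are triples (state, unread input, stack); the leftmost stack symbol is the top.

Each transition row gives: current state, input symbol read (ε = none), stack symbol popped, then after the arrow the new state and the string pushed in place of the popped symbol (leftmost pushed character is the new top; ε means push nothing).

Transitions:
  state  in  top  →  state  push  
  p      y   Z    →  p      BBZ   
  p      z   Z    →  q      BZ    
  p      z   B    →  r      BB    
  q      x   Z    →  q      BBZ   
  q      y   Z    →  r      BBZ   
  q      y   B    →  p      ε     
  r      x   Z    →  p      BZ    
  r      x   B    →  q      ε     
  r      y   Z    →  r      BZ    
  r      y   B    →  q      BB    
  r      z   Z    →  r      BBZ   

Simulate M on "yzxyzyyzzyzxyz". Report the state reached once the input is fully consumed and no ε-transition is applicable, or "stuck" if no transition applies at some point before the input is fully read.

stuck

(p, yzxyzyyzzyzxyz, Z) ⊢ (p, zxyzyyzzyzxyz, BBZ) ⊢ (r, xyzyyzzyzxyz, BBBZ) ⊢ (q, yzyyzzyzxyz, BBZ) ⊢ (p, zyyzzyzxyz, BZ) ⊢ (r, yyzzyzxyz, BBZ) ⊢ (q, yzzyzxyz, BBBZ) ⊢ (p, zzyzxyz, BBZ) ⊢ (r, zyzxyz, BBBZ)
No transition for (r, z, top B); M blocks with input zyzxyz remaining.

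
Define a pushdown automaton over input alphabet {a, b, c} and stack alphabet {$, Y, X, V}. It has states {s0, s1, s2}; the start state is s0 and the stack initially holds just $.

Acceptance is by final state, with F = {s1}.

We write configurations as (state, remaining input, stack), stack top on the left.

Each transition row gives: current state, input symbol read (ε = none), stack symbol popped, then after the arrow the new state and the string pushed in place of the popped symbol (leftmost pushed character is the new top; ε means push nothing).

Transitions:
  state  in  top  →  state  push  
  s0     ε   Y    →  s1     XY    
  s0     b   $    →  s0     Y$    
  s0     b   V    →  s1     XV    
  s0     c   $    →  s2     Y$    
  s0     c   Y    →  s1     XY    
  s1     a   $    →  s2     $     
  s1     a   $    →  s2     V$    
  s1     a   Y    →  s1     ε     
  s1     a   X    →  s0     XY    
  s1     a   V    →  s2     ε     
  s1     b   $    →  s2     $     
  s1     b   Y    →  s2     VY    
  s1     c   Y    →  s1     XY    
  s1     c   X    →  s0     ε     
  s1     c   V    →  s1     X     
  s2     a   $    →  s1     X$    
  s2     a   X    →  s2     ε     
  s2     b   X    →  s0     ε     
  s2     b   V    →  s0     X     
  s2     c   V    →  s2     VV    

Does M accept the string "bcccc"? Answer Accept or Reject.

Accept

One accepting computation: (s0, bcccc, $) ⊢ (s0, cccc, Y$) ⊢ (s1, cccc, XY$) ⊢ (s0, ccc, Y$) ⊢ (s1, cc, XY$) ⊢ (s0, c, Y$) ⊢ (s1, ε, XY$)
All input consumed and state s1 ∈ F.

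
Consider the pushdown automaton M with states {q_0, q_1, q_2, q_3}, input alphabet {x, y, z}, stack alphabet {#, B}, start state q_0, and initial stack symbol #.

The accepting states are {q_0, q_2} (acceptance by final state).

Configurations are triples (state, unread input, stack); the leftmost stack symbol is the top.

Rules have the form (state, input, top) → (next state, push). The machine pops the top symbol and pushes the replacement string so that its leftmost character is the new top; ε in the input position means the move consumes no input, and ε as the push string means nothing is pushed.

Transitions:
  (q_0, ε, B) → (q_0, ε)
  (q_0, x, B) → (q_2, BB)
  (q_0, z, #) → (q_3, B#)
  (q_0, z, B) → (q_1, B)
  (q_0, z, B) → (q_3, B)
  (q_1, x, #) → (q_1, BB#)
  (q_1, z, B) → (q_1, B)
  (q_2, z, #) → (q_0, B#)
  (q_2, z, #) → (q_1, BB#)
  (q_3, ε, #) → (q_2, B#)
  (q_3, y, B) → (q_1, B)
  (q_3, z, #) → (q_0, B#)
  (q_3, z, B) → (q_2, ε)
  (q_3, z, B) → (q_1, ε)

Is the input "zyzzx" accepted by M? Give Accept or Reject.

No computation consumes all input and reaches a final state.

Reject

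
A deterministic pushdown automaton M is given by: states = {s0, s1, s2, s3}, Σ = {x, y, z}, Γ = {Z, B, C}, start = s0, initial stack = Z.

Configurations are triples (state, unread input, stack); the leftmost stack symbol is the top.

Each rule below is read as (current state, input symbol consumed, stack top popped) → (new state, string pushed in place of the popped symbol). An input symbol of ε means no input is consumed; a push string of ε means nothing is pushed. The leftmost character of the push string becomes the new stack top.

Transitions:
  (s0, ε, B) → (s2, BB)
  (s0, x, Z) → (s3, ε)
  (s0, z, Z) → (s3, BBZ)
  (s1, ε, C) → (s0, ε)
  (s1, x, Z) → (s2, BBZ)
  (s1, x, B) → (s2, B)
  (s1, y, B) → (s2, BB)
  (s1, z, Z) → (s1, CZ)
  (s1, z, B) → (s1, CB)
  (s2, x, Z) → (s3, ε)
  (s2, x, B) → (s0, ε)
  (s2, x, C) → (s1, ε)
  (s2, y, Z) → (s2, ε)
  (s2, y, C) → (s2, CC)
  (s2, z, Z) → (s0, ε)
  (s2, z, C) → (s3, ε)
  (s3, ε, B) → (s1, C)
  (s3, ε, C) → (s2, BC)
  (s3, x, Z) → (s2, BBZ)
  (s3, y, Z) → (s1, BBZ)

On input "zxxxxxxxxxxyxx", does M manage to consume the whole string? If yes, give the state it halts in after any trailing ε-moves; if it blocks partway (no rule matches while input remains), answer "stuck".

stuck

(s0, zxxxxxxxxxxyxx, Z)
  read z, top Z: go to s3, push BBZ → (s3, xxxxxxxxxxyxx, BBZ)
  ε-move, top B: go to s1, push C → (s1, xxxxxxxxxxyxx, CBZ)
  ε-move, top C: go to s0, push ε → (s0, xxxxxxxxxxyxx, BZ)
  ε-move, top B: go to s2, push BB → (s2, xxxxxxxxxxyxx, BBZ)
  read x, top B: go to s0, push ε → (s0, xxxxxxxxxyxx, BZ)
  ε-move, top B: go to s2, push BB → (s2, xxxxxxxxxyxx, BBZ)
  read x, top B: go to s0, push ε → (s0, xxxxxxxxyxx, BZ)
  ε-move, top B: go to s2, push BB → (s2, xxxxxxxxyxx, BBZ)
  read x, top B: go to s0, push ε → (s0, xxxxxxxyxx, BZ)
  ε-move, top B: go to s2, push BB → (s2, xxxxxxxyxx, BBZ)
  read x, top B: go to s0, push ε → (s0, xxxxxxyxx, BZ)
  ε-move, top B: go to s2, push BB → (s2, xxxxxxyxx, BBZ)
  read x, top B: go to s0, push ε → (s0, xxxxxyxx, BZ)
  ε-move, top B: go to s2, push BB → (s2, xxxxxyxx, BBZ)
  read x, top B: go to s0, push ε → (s0, xxxxyxx, BZ)
  ε-move, top B: go to s2, push BB → (s2, xxxxyxx, BBZ)
  read x, top B: go to s0, push ε → (s0, xxxyxx, BZ)
  ε-move, top B: go to s2, push BB → (s2, xxxyxx, BBZ)
  read x, top B: go to s0, push ε → (s0, xxyxx, BZ)
  ε-move, top B: go to s2, push BB → (s2, xxyxx, BBZ)
  read x, top B: go to s0, push ε → (s0, xyxx, BZ)
  ε-move, top B: go to s2, push BB → (s2, xyxx, BBZ)
  read x, top B: go to s0, push ε → (s0, yxx, BZ)
  ε-move, top B: go to s2, push BB → (s2, yxx, BBZ)
No transition for (s2, y, top B); M blocks with input yxx remaining.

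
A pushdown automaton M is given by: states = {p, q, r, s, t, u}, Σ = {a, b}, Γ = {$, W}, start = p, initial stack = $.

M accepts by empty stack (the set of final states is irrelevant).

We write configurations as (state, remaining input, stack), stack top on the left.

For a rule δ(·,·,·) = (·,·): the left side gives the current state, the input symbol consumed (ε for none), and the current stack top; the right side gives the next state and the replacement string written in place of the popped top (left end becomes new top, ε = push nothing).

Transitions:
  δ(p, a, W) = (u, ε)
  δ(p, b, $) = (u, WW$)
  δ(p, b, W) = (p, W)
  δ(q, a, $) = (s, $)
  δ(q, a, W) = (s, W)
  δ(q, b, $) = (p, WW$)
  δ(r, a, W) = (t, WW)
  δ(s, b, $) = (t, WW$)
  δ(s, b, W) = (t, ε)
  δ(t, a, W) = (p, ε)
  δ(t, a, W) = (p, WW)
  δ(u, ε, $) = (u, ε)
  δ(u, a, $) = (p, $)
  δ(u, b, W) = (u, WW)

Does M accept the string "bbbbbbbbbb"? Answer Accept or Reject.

No computation consumes all input and empties the stack.

Reject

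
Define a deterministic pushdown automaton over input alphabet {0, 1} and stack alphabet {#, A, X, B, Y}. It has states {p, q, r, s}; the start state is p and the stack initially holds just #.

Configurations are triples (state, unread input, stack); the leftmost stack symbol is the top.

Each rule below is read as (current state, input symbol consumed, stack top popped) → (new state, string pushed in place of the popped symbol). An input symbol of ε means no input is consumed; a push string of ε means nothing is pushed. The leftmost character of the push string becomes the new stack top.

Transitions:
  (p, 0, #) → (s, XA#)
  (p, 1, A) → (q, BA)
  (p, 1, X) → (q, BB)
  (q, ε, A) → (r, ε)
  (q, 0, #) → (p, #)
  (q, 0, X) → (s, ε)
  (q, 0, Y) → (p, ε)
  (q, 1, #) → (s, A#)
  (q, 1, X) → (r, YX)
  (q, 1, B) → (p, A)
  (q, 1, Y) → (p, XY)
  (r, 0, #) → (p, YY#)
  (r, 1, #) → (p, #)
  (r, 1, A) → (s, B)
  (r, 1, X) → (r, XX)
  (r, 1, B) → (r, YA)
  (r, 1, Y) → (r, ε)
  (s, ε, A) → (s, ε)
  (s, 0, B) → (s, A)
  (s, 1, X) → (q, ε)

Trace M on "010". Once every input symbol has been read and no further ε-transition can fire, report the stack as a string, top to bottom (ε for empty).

(p, 010, #) ⊢ (s, 10, XA#) ⊢ (q, 0, A#) ⊢ (r, 0, #) ⊢ (p, ε, YY#)
All input consumed in state p with stack YY#.

YY#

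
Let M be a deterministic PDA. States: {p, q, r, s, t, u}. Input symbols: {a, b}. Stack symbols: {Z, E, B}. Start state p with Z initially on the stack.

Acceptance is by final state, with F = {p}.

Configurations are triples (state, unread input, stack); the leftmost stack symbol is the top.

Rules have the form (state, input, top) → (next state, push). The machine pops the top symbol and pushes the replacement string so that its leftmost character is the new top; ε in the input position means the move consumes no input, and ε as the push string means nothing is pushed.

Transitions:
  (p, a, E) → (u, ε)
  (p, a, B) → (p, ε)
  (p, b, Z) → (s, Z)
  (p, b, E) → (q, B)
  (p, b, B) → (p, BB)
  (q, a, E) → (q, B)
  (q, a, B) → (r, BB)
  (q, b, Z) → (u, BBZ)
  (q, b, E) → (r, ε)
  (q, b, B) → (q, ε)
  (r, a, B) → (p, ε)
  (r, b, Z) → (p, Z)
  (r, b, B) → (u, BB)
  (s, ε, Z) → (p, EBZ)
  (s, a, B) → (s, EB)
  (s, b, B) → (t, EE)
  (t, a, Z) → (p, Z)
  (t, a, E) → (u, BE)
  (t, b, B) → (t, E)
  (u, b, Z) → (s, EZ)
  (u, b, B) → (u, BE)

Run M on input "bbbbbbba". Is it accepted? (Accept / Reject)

Reject

(p, bbbbbbba, Z)
  read b, top Z: go to s, push Z → (s, bbbbbba, Z)
  ε-move, top Z: go to p, push EBZ → (p, bbbbbba, EBZ)
  read b, top E: go to q, push B → (q, bbbbba, BBZ)
  read b, top B: go to q, push ε → (q, bbbba, BZ)
  read b, top B: go to q, push ε → (q, bbba, Z)
  read b, top Z: go to u, push BBZ → (u, bba, BBZ)
  read b, top B: go to u, push BE → (u, ba, BEBZ)
  read b, top B: go to u, push BE → (u, a, BEEBZ)
No transition applies at (u, a, BEEBZ); input not fully consumed.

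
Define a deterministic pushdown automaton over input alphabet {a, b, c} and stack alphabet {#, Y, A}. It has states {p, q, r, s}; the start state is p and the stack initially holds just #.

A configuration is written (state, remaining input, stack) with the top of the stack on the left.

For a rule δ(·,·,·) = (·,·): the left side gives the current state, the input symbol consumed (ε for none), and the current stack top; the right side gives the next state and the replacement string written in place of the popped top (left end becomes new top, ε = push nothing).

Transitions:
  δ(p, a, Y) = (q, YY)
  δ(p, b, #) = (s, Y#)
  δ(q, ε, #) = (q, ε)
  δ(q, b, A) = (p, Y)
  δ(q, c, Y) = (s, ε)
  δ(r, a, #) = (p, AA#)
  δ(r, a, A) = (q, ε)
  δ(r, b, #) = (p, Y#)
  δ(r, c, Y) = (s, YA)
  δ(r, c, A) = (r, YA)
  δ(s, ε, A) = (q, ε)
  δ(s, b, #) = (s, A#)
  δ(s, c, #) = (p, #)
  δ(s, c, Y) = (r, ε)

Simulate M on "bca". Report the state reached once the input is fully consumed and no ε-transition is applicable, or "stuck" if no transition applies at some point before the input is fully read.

p

(p, bca, #)
  read b, top #: go to s, push Y# → (s, ca, Y#)
  read c, top Y: go to r, push ε → (r, a, #)
  read a, top #: go to p, push AA# → (p, ε, AA#)
All input consumed; M is in state p.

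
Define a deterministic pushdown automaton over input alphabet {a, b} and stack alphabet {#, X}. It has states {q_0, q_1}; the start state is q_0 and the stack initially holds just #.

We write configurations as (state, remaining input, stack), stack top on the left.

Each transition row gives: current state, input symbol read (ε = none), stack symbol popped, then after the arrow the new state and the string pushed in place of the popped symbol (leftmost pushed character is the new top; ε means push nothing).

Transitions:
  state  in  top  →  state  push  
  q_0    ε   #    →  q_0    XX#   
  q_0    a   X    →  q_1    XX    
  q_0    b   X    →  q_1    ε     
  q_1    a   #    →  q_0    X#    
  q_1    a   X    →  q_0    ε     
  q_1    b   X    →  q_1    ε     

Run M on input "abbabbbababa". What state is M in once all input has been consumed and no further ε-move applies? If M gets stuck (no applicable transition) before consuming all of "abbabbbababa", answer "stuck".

stuck

(q_0, abbabbbababa, #)
  ε-move, top #: go to q_0, push XX# → (q_0, abbabbbababa, XX#)
  read a, top X: go to q_1, push XX → (q_1, bbabbbababa, XXX#)
  read b, top X: go to q_1, push ε → (q_1, babbbababa, XX#)
  read b, top X: go to q_1, push ε → (q_1, abbbababa, X#)
  read a, top X: go to q_0, push ε → (q_0, bbbababa, #)
  ε-move, top #: go to q_0, push XX# → (q_0, bbbababa, XX#)
  read b, top X: go to q_1, push ε → (q_1, bbababa, X#)
  read b, top X: go to q_1, push ε → (q_1, bababa, #)
No transition for (q_1, b, top #); M blocks with input bababa remaining.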